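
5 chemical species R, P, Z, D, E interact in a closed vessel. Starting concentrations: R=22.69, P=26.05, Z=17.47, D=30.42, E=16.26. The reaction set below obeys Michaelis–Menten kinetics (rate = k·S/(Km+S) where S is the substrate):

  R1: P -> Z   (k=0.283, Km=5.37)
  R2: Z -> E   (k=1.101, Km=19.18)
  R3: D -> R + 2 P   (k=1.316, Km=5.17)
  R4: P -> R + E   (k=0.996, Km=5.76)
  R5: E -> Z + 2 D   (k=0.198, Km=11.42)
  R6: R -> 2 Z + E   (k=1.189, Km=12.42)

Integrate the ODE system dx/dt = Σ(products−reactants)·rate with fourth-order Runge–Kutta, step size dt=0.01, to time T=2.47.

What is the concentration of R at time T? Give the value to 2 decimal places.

RK4 with dt=0.01: 247 steps to T=2.47. Trajectory (selected grid times):
t=0.00: R=22.69 P=26.05 Z=17.47 D=30.42 E=16.26
t=0.27: R=23.01 P=26.37 Z=17.84 D=30.18 E=16.80
t=0.55: R=23.33 P=26.71 Z=18.22 D=29.93 E=17.36
t=0.82: R=23.65 P=27.03 Z=18.59 D=29.69 E=17.91
t=1.10: R=23.97 P=27.36 Z=18.98 D=29.45 E=18.47
t=1.37: R=24.28 P=27.68 Z=19.35 D=29.21 E=19.02
t=1.65: R=24.61 P=28.00 Z=19.74 D=28.97 E=19.60
t=1.92: R=24.92 P=28.32 Z=20.11 D=28.74 E=20.15
t=2.20: R=25.24 P=28.65 Z=20.50 D=28.50 E=20.73
t=2.47: R=25.55 P=28.96 Z=20.88 D=28.26 E=21.29
Read off R at T=2.47: 25.55

R at T = 25.55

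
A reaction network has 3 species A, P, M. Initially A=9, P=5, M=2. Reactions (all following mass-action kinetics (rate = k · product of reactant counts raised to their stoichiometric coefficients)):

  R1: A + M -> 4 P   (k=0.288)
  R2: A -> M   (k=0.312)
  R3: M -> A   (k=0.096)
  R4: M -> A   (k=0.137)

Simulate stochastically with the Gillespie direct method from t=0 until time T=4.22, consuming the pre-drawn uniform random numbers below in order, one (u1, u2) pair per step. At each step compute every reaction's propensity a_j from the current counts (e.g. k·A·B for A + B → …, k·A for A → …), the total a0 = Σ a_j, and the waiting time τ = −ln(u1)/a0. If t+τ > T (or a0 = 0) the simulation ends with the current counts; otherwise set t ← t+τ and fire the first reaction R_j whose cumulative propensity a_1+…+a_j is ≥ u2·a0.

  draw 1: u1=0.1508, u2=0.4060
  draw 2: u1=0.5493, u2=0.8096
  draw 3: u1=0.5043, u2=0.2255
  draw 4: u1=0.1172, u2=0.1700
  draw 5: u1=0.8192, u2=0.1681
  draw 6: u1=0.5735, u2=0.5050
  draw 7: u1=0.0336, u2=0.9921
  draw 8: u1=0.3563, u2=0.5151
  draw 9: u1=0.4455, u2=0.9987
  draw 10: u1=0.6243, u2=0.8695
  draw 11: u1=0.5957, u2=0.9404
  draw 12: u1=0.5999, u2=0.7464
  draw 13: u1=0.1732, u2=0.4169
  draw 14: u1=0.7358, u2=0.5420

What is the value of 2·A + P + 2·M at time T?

Check how each reaction changes W = 2·A + P + 2·M (weight of products minus weight of reactants):
R1: A + M -> 4 P: (1·4) − (2·1 + 2·1) = 4 − 4 = 0
R2: A -> M: (2·1) − (2·1) = 2 − 2 = 0
R3: M -> A: (2·1) − (2·1) = 2 − 2 = 0
R4: M -> A: (2·1) − (2·1) = 2 − 2 = 0
Every reaction leaves W unchanged, so W is conserved and no simulation is needed: W(T) = W(0) = 2·9 + 5 + 2·2 = 27

Value at T = 27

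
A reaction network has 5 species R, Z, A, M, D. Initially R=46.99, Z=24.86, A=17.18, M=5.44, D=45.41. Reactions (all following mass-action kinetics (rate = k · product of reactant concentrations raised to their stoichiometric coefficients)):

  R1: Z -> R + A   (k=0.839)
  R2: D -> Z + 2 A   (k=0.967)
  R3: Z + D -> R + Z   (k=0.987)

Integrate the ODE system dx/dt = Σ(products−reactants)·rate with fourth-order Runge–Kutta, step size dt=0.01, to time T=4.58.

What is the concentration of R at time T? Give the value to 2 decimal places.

RK4 with dt=0.01: 458 steps to T=4.58. Trajectory (selected grid times):
t=0.00: R=46.99 Z=24.86 A=17.18 M=5.44 D=45.41
t=0.51: R=99.89 Z=17.37 A=29.83 M=5.44 D=0.00
t=1.02: R=105.94 Z=11.32 A=35.88 M=5.44 D=0.00
t=1.53: R=109.88 Z=7.38 A=39.82 M=5.44 D=0.00
t=2.04: R=112.45 Z=4.81 A=42.39 M=5.44 D=0.00
t=2.54: R=114.10 Z=3.16 A=44.04 M=5.44 D=0.00
t=3.05: R=115.20 Z=2.06 A=45.14 M=5.44 D=0.00
t=3.56: R=115.92 Z=1.34 A=45.86 M=5.44 D=0.00
t=4.07: R=116.38 Z=0.88 A=46.32 M=5.44 D=0.00
t=4.58: R=116.69 Z=0.57 A=46.63 M=5.44 D=0.00
Read off R at T=4.58: 116.69

R at T = 116.69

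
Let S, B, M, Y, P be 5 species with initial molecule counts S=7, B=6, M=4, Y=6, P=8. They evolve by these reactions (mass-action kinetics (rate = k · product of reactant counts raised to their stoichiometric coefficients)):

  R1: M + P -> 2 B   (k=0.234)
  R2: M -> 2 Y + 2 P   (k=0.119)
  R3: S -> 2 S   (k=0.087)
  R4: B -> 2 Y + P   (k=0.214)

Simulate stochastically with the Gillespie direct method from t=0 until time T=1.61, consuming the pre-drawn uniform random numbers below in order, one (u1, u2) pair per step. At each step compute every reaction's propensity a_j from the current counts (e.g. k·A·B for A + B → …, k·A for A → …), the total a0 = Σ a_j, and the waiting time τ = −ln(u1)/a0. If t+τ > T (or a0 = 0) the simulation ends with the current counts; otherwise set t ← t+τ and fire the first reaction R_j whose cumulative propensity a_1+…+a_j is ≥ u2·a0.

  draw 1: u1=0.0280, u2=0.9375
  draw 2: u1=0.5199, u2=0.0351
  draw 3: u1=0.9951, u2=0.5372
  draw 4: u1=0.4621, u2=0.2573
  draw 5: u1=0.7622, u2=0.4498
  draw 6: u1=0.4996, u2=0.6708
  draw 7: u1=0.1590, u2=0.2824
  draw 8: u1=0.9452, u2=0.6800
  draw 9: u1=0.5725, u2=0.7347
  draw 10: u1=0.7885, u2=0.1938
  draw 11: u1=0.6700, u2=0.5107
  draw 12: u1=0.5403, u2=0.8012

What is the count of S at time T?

S at T = 9

t=0.000: S=7 B=6 M=4 Y=6 P=8
Draw 1: a1=7.488, a2=0.476, a3=0.609, a4=1.284, a0=9.857; τ=−ln(0.0280)/9.857=0.363 → t=0.363; u2·a0=0.9375·9.857=9.241; a1+…+a3=8.573 < 9.241 ≤ a1+…+a4=9.857 → R4 fires; S=7 B=5 M=4 Y=8 P=9
Draw 2: a1=8.424, a2=0.476, a3=0.609, a4=1.070, a0=10.579; τ=−ln(0.5199)/10.579=0.062 → t=0.425; u2·a0=0.0351·10.579=0.371 ≤ a1=8.424 → R1 fires; S=7 B=7 M=3 Y=8 P=8
Draw 3: a1=5.616, a2=0.357, a3=0.609, a4=1.498, a0=8.080; τ=−ln(0.9951)/8.080=0.001 → t=0.425; u2·a0=0.5372·8.080=4.341 ≤ a1=5.616 → R1 fires; S=7 B=9 M=2 Y=8 P=7
Draw 4: a1=3.276, a2=0.238, a3=0.609, a4=1.926, a0=6.049; τ=−ln(0.4621)/6.049=0.128 → t=0.553; u2·a0=0.2573·6.049=1.556 ≤ a1=3.276 → R1 fires; S=7 B=11 M=1 Y=8 P=6
Draw 5: a1=1.404, a2=0.119, a3=0.609, a4=2.354, a0=4.486; τ=−ln(0.7622)/4.486=0.061 → t=0.613; u2·a0=0.4498·4.486=2.018; a1+a2=1.523 < 2.018 ≤ a1+…+a3=2.132 → R3 fires; S=8 B=11 M=1 Y=8 P=6
Draw 6: a1=1.404, a2=0.119, a3=0.696, a4=2.354, a0=4.573; τ=−ln(0.4996)/4.573=0.152 → t=0.765; u2·a0=0.6708·4.573=3.068; a1+…+a3=2.219 < 3.068 ≤ a1+…+a4=4.573 → R4 fires; S=8 B=10 M=1 Y=10 P=7
Draw 7: a1=1.638, a2=0.119, a3=0.696, a4=2.140, a0=4.593; τ=−ln(0.1590)/4.593=0.400 → t=1.165; u2·a0=0.2824·4.593=1.297 ≤ a1=1.638 → R1 fires; S=8 B=12 M=0 Y=10 P=6
Draw 8: a1=0.000, a2=0.000, a3=0.696, a4=2.568, a0=3.264; τ=−ln(0.9452)/3.264=0.017 → t=1.183; u2·a0=0.6800·3.264=2.220; a1+…+a3=0.696 < 2.220 ≤ a1+…+a4=3.264 → R4 fires; S=8 B=11 M=0 Y=12 P=7
Draw 9: a1=0.000, a2=0.000, a3=0.696, a4=2.354, a0=3.050; τ=−ln(0.5725)/3.050=0.183 → t=1.366; u2·a0=0.7347·3.050=2.241; a1+…+a3=0.696 < 2.241 ≤ a1+…+a4=3.050 → R4 fires; S=8 B=10 M=0 Y=14 P=8
Draw 10: a1=0.000, a2=0.000, a3=0.696, a4=2.140, a0=2.836; τ=−ln(0.7885)/2.836=0.084 → t=1.449; u2·a0=0.1938·2.836=0.550; a1+a2=0.000 < 0.550 ≤ a1+…+a3=0.696 → R3 fires; S=9 B=10 M=0 Y=14 P=8
Draw 11: a1=0.000, a2=0.000, a3=0.783, a4=2.140, a0=2.923; τ=−ln(0.6700)/2.923=0.137 → t=1.586; u2·a0=0.5107·2.923=1.493; a1+…+a3=0.783 < 1.493 ≤ a1+…+a4=2.923 → R4 fires; S=9 B=9 M=0 Y=16 P=9
Draw 12: a1=0.000, a2=0.000, a3=0.783, a4=1.926, a0=2.709; τ=−ln(0.5403)/2.709=0.227 → t=1.814 > T=1.61: stop.
Read off S at T=1.61: 9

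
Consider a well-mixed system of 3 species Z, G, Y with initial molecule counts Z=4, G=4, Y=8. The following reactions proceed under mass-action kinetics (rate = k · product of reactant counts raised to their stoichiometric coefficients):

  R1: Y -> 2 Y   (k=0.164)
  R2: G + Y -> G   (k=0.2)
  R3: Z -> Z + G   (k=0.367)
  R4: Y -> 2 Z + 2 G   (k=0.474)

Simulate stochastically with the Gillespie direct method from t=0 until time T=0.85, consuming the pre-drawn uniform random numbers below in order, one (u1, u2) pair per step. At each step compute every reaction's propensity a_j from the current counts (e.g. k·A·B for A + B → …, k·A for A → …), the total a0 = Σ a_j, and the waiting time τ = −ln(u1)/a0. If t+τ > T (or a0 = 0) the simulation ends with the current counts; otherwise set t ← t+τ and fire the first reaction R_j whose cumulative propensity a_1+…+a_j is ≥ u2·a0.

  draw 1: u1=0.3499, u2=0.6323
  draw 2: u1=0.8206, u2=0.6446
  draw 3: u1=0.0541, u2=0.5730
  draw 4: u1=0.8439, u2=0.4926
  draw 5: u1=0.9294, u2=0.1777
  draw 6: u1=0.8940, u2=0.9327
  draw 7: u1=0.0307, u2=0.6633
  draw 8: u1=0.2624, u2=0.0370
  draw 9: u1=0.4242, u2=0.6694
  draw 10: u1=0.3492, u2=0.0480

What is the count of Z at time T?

t=0.000: Z=4 G=4 Y=8
Draw 1: a1=1.312, a2=6.400, a3=1.468, a4=3.792, a0=12.972; τ=−ln(0.3499)/12.972=0.081 → t=0.081; u2·a0=0.6323·12.972=8.202; a1+a2=7.712 < 8.202 ≤ a1+…+a3=9.180 → R3 fires; Z=4 G=5 Y=8
Draw 2: a1=1.312, a2=8.000, a3=1.468, a4=3.792, a0=14.572; τ=−ln(0.8206)/14.572=0.014 → t=0.095; u2·a0=0.6446·14.572=9.393; a1+a2=9.312 < 9.393 ≤ a1+…+a3=10.780 → R3 fires; Z=4 G=6 Y=8
Draw 3: a1=1.312, a2=9.600, a3=1.468, a4=3.792, a0=16.172; τ=−ln(0.0541)/16.172=0.180 → t=0.275; u2·a0=0.5730·16.172=9.267; a1=1.312 < 9.267 ≤ a1+a2=10.912 → R2 fires; Z=4 G=6 Y=7
Draw 4: a1=1.148, a2=8.400, a3=1.468, a4=3.318, a0=14.334; τ=−ln(0.8439)/14.334=0.012 → t=0.287; u2·a0=0.4926·14.334=7.061; a1=1.148 < 7.061 ≤ a1+a2=9.548 → R2 fires; Z=4 G=6 Y=6
Draw 5: a1=0.984, a2=7.200, a3=1.468, a4=2.844, a0=12.496; τ=−ln(0.9294)/12.496=0.006 → t=0.293; u2·a0=0.1777·12.496=2.221; a1=0.984 < 2.221 ≤ a1+a2=8.184 → R2 fires; Z=4 G=6 Y=5
Draw 6: a1=0.820, a2=6.000, a3=1.468, a4=2.370, a0=10.658; τ=−ln(0.8940)/10.658=0.011 → t=0.303; u2·a0=0.9327·10.658=9.941; a1+…+a3=8.288 < 9.941 ≤ a1+…+a4=10.658 → R4 fires; Z=6 G=8 Y=4
Draw 7: a1=0.656, a2=6.400, a3=2.202, a4=1.896, a0=11.154; τ=−ln(0.0307)/11.154=0.312 → t=0.615; u2·a0=0.6633·11.154=7.398; a1+a2=7.056 < 7.398 ≤ a1+…+a3=9.258 → R3 fires; Z=6 G=9 Y=4
Draw 8: a1=0.656, a2=7.200, a3=2.202, a4=1.896, a0=11.954; τ=−ln(0.2624)/11.954=0.112 → t=0.727; u2·a0=0.0370·11.954=0.442 ≤ a1=0.656 → R1 fires; Z=6 G=9 Y=5
Draw 9: a1=0.820, a2=9.000, a3=2.202, a4=2.370, a0=14.392; τ=−ln(0.4242)/14.392=0.060 → t=0.787; u2·a0=0.6694·14.392=9.634; a1=0.820 < 9.634 ≤ a1+a2=9.820 → R2 fires; Z=6 G=9 Y=4
Draw 10: a1=0.656, a2=7.200, a3=2.202, a4=1.896, a0=11.954; τ=−ln(0.3492)/11.954=0.088 → t=0.875 > T=0.85: stop.
Read off Z at T=0.85: 6

Z at T = 6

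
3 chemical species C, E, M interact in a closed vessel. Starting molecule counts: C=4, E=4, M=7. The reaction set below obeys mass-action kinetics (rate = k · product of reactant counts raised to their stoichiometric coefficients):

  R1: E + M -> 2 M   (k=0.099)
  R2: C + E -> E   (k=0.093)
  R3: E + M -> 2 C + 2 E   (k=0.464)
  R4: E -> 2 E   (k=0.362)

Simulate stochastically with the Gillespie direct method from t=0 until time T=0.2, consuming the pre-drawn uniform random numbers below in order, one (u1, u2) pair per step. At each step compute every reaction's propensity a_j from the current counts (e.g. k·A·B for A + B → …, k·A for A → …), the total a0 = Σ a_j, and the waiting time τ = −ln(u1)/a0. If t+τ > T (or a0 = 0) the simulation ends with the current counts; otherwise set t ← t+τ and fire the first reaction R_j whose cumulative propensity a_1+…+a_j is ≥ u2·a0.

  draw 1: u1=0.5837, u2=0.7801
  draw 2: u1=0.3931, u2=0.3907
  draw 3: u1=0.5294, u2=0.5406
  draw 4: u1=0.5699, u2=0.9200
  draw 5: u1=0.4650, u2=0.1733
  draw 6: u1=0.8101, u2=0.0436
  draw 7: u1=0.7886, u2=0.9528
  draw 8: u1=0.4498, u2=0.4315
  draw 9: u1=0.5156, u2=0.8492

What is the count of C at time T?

C at T = 11

t=0.000: C=4 E=4 M=7
Draw 1: a1=2.772, a2=1.488, a3=12.992, a4=1.448, a0=18.700; τ=−ln(0.5837)/18.700=0.029 → t=0.029; u2·a0=0.7801·18.700=14.588; a1+a2=4.260 < 14.588 ≤ a1+…+a3=17.252 → R3 fires; C=6 E=5 M=6
Draw 2: a1=2.970, a2=2.790, a3=13.920, a4=1.810, a0=21.490; τ=−ln(0.3931)/21.490=0.043 → t=0.072; u2·a0=0.3907·21.490=8.396; a1+a2=5.760 < 8.396 ≤ a1+…+a3=19.680 → R3 fires; C=8 E=6 M=5
Draw 3: a1=2.970, a2=4.464, a3=13.920, a4=2.172, a0=23.526; τ=−ln(0.5294)/23.526=0.027 → t=0.099; u2·a0=0.5406·23.526=12.718; a1+a2=7.434 < 12.718 ≤ a1+…+a3=21.354 → R3 fires; C=10 E=7 M=4
Draw 4: a1=2.772, a2=6.510, a3=12.992, a4=2.534, a0=24.808; τ=−ln(0.5699)/24.808=0.023 → t=0.122; u2·a0=0.9200·24.808=22.823; a1+…+a3=22.274 < 22.823 ≤ a1+…+a4=24.808 → R4 fires; C=10 E=8 M=4
Draw 5: a1=3.168, a2=7.440, a3=14.848, a4=2.896, a0=28.352; τ=−ln(0.4650)/28.352=0.027 → t=0.149; u2·a0=0.1733·28.352=4.913; a1=3.168 < 4.913 ≤ a1+a2=10.608 → R2 fires; C=9 E=8 M=4
Draw 6: a1=3.168, a2=6.696, a3=14.848, a4=2.896, a0=27.608; τ=−ln(0.8101)/27.608=0.008 → t=0.157; u2·a0=0.0436·27.608=1.204 ≤ a1=3.168 → R1 fires; C=9 E=7 M=5
Draw 7: a1=3.465, a2=5.859, a3=16.240, a4=2.534, a0=28.098; τ=−ln(0.7886)/28.098=0.008 → t=0.165; u2·a0=0.9528·28.098=26.772; a1+…+a3=25.564 < 26.772 ≤ a1+…+a4=28.098 → R4 fires; C=9 E=8 M=5
Draw 8: a1=3.960, a2=6.696, a3=18.560, a4=2.896, a0=32.112; τ=−ln(0.4498)/32.112=0.025 → t=0.190; u2·a0=0.4315·32.112=13.856; a1+a2=10.656 < 13.856 ≤ a1+…+a3=29.216 → R3 fires; C=11 E=9 M=4
Draw 9: a1=3.564, a2=9.207, a3=16.704, a4=3.258, a0=32.733; τ=−ln(0.5156)/32.733=0.020 → t=0.210 > T=0.2: stop.
Read off C at T=0.2: 11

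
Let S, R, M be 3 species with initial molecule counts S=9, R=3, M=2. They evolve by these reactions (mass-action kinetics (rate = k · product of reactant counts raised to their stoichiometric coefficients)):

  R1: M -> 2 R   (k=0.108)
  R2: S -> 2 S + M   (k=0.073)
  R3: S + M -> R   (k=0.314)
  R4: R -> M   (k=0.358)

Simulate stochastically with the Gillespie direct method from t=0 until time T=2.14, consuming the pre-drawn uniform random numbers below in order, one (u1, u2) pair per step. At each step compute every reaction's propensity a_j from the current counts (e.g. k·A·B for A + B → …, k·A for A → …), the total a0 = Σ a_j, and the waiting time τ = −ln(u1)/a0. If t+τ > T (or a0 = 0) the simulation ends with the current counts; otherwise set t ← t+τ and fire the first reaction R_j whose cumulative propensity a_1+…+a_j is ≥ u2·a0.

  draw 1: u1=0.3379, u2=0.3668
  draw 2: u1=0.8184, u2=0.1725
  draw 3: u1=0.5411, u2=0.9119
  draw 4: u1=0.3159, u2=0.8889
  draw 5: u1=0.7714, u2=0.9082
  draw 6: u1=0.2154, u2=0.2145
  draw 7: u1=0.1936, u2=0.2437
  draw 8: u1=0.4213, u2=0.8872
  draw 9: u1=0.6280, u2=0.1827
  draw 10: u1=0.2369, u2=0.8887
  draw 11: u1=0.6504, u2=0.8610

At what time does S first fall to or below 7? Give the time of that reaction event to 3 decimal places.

Threshold first reached at t = 0.186

t=0.000: S=9 R=3 M=2
Draw 1: a1=0.216, a2=0.657, a3=5.652, a4=1.074, a0=7.599; τ=−ln(0.3379)/7.599=0.143 → t=0.143; u2·a0=0.3668·7.599=2.787; a1+a2=0.873 < 2.787 ≤ a1+…+a3=6.525 → R3 fires; S=8 R=4 M=1
Draw 2: a1=0.108, a2=0.584, a3=2.512, a4=1.432, a0=4.636; τ=−ln(0.8184)/4.636=0.043 → t=0.186; u2·a0=0.1725·4.636=0.800; a1+a2=0.692 < 0.800 ≤ a1+…+a3=3.204 → R3 fires; S=7 R=5 M=0
Draw 3: a1=0.000, a2=0.511, a3=0.000, a4=1.790, a0=2.301; τ=−ln(0.5411)/2.301=0.267 → t=0.453; u2·a0=0.9119·2.301=2.098; a1+…+a3=0.511 < 2.098 ≤ a1+…+a4=2.301 → R4 fires; S=7 R=4 M=1
Draw 4: a1=0.108, a2=0.511, a3=2.198, a4=1.432, a0=4.249; τ=−ln(0.3159)/4.249=0.271 → t=0.724; u2·a0=0.8889·4.249=3.777; a1+…+a3=2.817 < 3.777 ≤ a1+…+a4=4.249 → R4 fires; S=7 R=3 M=2
Draw 5: a1=0.216, a2=0.511, a3=4.396, a4=1.074, a0=6.197; τ=−ln(0.7714)/6.197=0.042 → t=0.766; u2·a0=0.9082·6.197=5.628; a1+…+a3=5.123 < 5.628 ≤ a1+…+a4=6.197 → R4 fires; S=7 R=2 M=3
Draw 6: a1=0.324, a2=0.511, a3=6.594, a4=0.716, a0=8.145; τ=−ln(0.2154)/8.145=0.188 → t=0.954; u2·a0=0.2145·8.145=1.747; a1+a2=0.835 < 1.747 ≤ a1+…+a3=7.429 → R3 fires; S=6 R=3 M=2
Draw 7: a1=0.216, a2=0.438, a3=3.768, a4=1.074, a0=5.496; τ=−ln(0.1936)/5.496=0.299 → t=1.253; u2·a0=0.2437·5.496=1.339; a1+a2=0.654 < 1.339 ≤ a1+…+a3=4.422 → R3 fires; S=5 R=4 M=1
Draw 8: a1=0.108, a2=0.365, a3=1.570, a4=1.432, a0=3.475; τ=−ln(0.4213)/3.475=0.249 → t=1.502; u2·a0=0.8872·3.475=3.083; a1+…+a3=2.043 < 3.083 ≤ a1+…+a4=3.475 → R4 fires; S=5 R=3 M=2
Draw 9: a1=0.216, a2=0.365, a3=3.140, a4=1.074, a0=4.795; τ=−ln(0.6280)/4.795=0.097 → t=1.599; u2·a0=0.1827·4.795=0.876; a1+a2=0.581 < 0.876 ≤ a1+…+a3=3.721 → R3 fires; S=4 R=4 M=1
Draw 10: a1=0.108, a2=0.292, a3=1.256, a4=1.432, a0=3.088; τ=−ln(0.2369)/3.088=0.466 → t=2.065; u2·a0=0.8887·3.088=2.744; a1+…+a3=1.656 < 2.744 ≤ a1+…+a4=3.088 → R4 fires; S=4 R=3 M=2
Draw 11: a1=0.216, a2=0.292, a3=2.512, a4=1.074, a0=4.094; τ=−ln(0.6504)/4.094=0.105 → t=2.170 > T=2.14: stop.
S first becomes ≤ 7 when it reaches 7 at the event at t=0.186.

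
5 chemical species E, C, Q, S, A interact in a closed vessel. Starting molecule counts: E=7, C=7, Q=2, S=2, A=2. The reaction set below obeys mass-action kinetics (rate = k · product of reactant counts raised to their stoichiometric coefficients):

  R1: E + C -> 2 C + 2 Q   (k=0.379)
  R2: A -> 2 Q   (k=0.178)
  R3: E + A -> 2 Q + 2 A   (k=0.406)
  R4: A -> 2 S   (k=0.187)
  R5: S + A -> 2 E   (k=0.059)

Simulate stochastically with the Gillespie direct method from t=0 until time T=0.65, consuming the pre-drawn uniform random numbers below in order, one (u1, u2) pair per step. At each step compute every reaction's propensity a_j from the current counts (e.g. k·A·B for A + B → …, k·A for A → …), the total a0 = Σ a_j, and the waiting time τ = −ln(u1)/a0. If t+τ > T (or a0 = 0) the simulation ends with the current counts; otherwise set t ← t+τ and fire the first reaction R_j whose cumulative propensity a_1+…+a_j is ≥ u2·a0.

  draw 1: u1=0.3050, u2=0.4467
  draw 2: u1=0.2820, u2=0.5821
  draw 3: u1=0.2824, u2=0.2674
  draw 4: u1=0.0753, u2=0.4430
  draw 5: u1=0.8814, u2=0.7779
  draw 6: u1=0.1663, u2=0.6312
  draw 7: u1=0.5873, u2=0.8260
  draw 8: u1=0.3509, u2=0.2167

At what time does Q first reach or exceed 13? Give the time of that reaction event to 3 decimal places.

t=0.000: E=7 C=7 Q=2 S=2 A=2
Draw 1: a1=18.571, a2=0.356, a3=5.684, a4=0.374, a5=0.236, a0=25.221; τ=−ln(0.3050)/25.221=0.047 → t=0.047; u2·a0=0.4467·25.221=11.266 ≤ a1=18.571 → R1 fires; E=6 C=8 Q=4 S=2 A=2
Draw 2: a1=18.192, a2=0.356, a3=4.872, a4=0.374, a5=0.236, a0=24.030; τ=−ln(0.2820)/24.030=0.053 → t=0.100; u2·a0=0.5821·24.030=13.988 ≤ a1=18.192 → R1 fires; E=5 C=9 Q=6 S=2 A=2
Draw 3: a1=17.055, a2=0.356, a3=4.060, a4=0.374, a5=0.236, a0=22.081; τ=−ln(0.2824)/22.081=0.057 → t=0.157; u2·a0=0.2674·22.081=5.904 ≤ a1=17.055 → R1 fires; E=4 C=10 Q=8 S=2 A=2
Draw 4: a1=15.160, a2=0.356, a3=3.248, a4=0.374, a5=0.236, a0=19.374; τ=−ln(0.0753)/19.374=0.133 → t=0.291; u2·a0=0.4430·19.374=8.583 ≤ a1=15.160 → R1 fires; E=3 C=11 Q=10 S=2 A=2
Draw 5: a1=12.507, a2=0.356, a3=2.436, a4=0.374, a5=0.236, a0=15.909; τ=−ln(0.8814)/15.909=0.008 → t=0.298; u2·a0=0.7779·15.909=12.376 ≤ a1=12.507 → R1 fires; E=2 C=12 Q=12 S=2 A=2
Draw 6: a1=9.096, a2=0.356, a3=1.624, a4=0.374, a5=0.236, a0=11.686; τ=−ln(0.1663)/11.686=0.154 → t=0.452; u2·a0=0.6312·11.686=7.376 ≤ a1=9.096 → R1 fires; E=1 C=13 Q=14 S=2 A=2
Draw 7: a1=4.927, a2=0.356, a3=0.812, a4=0.374, a5=0.236, a0=6.705; τ=−ln(0.5873)/6.705=0.079 → t=0.531; u2·a0=0.8260·6.705=5.538; a1+a2=5.283 < 5.538 ≤ a1+…+a3=6.095 → R3 fires; E=0 C=13 Q=16 S=2 A=3
Draw 8: a1=0.000, a2=0.534, a3=0.000, a4=0.561, a5=0.354, a0=1.449; τ=−ln(0.3509)/1.449=0.723 → t=1.254 > T=0.65: stop.
Q first becomes ≥ 13 when it reaches 14 at the event at t=0.452.

Threshold first reached at t = 0.452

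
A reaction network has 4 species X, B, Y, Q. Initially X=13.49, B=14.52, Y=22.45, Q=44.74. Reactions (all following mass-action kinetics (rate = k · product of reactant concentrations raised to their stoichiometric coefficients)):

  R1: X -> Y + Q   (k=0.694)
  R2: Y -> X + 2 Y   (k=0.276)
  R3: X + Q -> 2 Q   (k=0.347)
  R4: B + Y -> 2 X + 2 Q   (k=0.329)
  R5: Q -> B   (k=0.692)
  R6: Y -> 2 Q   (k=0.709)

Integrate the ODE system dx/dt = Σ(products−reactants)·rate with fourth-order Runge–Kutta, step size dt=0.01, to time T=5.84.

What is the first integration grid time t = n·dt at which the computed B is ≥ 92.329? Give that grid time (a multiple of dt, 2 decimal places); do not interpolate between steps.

Threshold first reached at t = 1.67

RK4 with dt=0.01: 584 steps to T=5.84. Trajectory (selected grid times):
t=0.00: X=13.49 B=14.52 Y=22.45 Q=44.74
t=0.65: X=0.24 B=37.99 Y=0.28 Q=107.03
t=1.30: X=0.00 B=76.94 Y=0.00 Q=69.21
t=1.66: X=0.00 B=92.20 Y=0.00 Q=53.95
t=1.67: X=0.00 B=92.57 Y=0.00 Q=53.58
t=1.95: X=0.00 B=102.01 Y=0.00 Q=44.14
t=2.60: X=0.00 B=118.00 Y=0.00 Q=28.15
t=3.24: X=0.00 B=128.07 Y=0.00 Q=18.08
t=3.89: X=0.00 B=134.62 Y=0.00 Q=11.53
t=4.54: X=0.00 B=138.80 Y=0.00 Q=7.35
t=5.19: X=0.00 B=141.46 Y=0.00 Q=4.69
t=5.84: X=0.00 B=143.16 Y=0.00 Q=2.99
B(1.66)=92.198 < 92.329 but B(1.67)=92.570 ≥ 92.329, so the first grid time is t=1.67.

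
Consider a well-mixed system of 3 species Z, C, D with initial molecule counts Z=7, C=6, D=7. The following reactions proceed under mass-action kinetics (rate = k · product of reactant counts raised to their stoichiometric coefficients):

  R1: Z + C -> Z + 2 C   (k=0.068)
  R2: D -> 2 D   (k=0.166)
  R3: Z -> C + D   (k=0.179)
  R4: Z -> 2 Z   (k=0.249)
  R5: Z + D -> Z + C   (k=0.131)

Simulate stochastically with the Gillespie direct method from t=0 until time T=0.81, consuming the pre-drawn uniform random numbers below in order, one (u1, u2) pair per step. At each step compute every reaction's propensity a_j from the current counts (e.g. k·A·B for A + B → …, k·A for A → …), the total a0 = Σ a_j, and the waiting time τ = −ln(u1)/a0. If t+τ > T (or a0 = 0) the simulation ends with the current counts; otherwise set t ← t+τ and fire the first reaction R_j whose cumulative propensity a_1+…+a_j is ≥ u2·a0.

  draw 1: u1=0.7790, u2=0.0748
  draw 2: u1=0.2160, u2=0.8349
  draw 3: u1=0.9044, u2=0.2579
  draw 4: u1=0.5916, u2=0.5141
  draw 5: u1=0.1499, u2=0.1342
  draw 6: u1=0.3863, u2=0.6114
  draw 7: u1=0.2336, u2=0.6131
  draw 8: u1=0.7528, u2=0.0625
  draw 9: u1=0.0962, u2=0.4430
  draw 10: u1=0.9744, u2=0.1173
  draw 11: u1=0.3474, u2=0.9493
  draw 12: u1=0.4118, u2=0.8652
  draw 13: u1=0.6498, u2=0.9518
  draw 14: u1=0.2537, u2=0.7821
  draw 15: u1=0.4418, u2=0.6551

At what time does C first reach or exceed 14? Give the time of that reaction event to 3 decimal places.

t=0.000: Z=7 C=6 D=7
Draw 1: a1=2.856, a2=1.162, a3=1.253, a4=1.743, a5=6.419, a0=13.433; τ=−ln(0.7790)/13.433=0.019 → t=0.019; u2·a0=0.0748·13.433=1.005 ≤ a1=2.856 → R1 fires; Z=7 C=7 D=7
Draw 2: a1=3.332, a2=1.162, a3=1.253, a4=1.743, a5=6.419, a0=13.909; τ=−ln(0.2160)/13.909=0.110 → t=0.129; u2·a0=0.8349·13.909=11.613; a1+…+a4=7.490 < 11.613 ≤ a1+…+a5=13.909 → R5 fires; Z=7 C=8 D=6
Draw 3: a1=3.808, a2=0.996, a3=1.253, a4=1.743, a5=5.502, a0=13.302; τ=−ln(0.9044)/13.302=0.008 → t=0.136; u2·a0=0.2579·13.302=3.431 ≤ a1=3.808 → R1 fires; Z=7 C=9 D=6
Draw 4: a1=4.284, a2=0.996, a3=1.253, a4=1.743, a5=5.502, a0=13.778; τ=−ln(0.5916)/13.778=0.038 → t=0.174; u2·a0=0.5141·13.778=7.083; a1+…+a3=6.533 < 7.083 ≤ a1+…+a4=8.276 → R4 fires; Z=8 C=9 D=6
Draw 5: a1=4.896, a2=0.996, a3=1.432, a4=1.992, a5=6.288, a0=15.604; τ=−ln(0.1499)/15.604=0.122 → t=0.296; u2·a0=0.1342·15.604=2.094 ≤ a1=4.896 → R1 fires; Z=8 C=10 D=6
Draw 6: a1=5.440, a2=0.996, a3=1.432, a4=1.992, a5=6.288, a0=16.148; τ=−ln(0.3863)/16.148=0.059 → t=0.355; u2·a0=0.6114·16.148=9.873; a1+…+a4=9.860 < 9.873 ≤ a1+…+a5=16.148 → R5 fires; Z=8 C=11 D=5
Draw 7: a1=5.984, a2=0.830, a3=1.432, a4=1.992, a5=5.240, a0=15.478; τ=−ln(0.2336)/15.478=0.094 → t=0.449; u2·a0=0.6131·15.478=9.490; a1+…+a3=8.246 < 9.490 ≤ a1+…+a4=10.238 → R4 fires; Z=9 C=11 D=5
Draw 8: a1=6.732, a2=0.830, a3=1.611, a4=2.241, a5=5.895, a0=17.309; τ=−ln(0.7528)/17.309=0.016 → t=0.465; u2·a0=0.0625·17.309=1.082 ≤ a1=6.732 → R1 fires; Z=9 C=12 D=5
Draw 9: a1=7.344, a2=0.830, a3=1.611, a4=2.241, a5=5.895, a0=17.921; τ=−ln(0.0962)/17.921=0.131 → t=0.596; u2·a0=0.4430·17.921=7.939; a1=7.344 < 7.939 ≤ a1+a2=8.174 → R2 fires; Z=9 C=12 D=6
Draw 10: a1=7.344, a2=0.996, a3=1.611, a4=2.241, a5=7.074, a0=19.266; τ=−ln(0.9744)/19.266=0.001 → t=0.597; u2·a0=0.1173·19.266=2.260 ≤ a1=7.344 → R1 fires; Z=9 C=13 D=6
Draw 11: a1=7.956, a2=0.996, a3=1.611, a4=2.241, a5=7.074, a0=19.878; τ=−ln(0.3474)/19.878=0.053 → t=0.650; u2·a0=0.9493·19.878=18.870; a1+…+a4=12.804 < 18.870 ≤ a1+…+a5=19.878 → R5 fires; Z=9 C=14 D=5
Draw 12: a1=8.568, a2=0.830, a3=1.611, a4=2.241, a5=5.895, a0=19.145; τ=−ln(0.4118)/19.145=0.046 → t=0.697; u2·a0=0.8652·19.145=16.564; a1+…+a4=13.250 < 16.564 ≤ a1+…+a5=19.145 → R5 fires; Z=9 C=15 D=4
Draw 13: a1=9.180, a2=0.664, a3=1.611, a4=2.241, a5=4.716, a0=18.412; τ=−ln(0.6498)/18.412=0.023 → t=0.720; u2·a0=0.9518·18.412=17.525; a1+…+a4=13.696 < 17.525 ≤ a1+…+a5=18.412 → R5 fires; Z=9 C=16 D=3
Draw 14: a1=9.792, a2=0.498, a3=1.611, a4=2.241, a5=3.537, a0=17.679; τ=−ln(0.2537)/17.679=0.078 → t=0.798; u2·a0=0.7821·17.679=13.827; a1+…+a3=11.901 < 13.827 ≤ a1+…+a4=14.142 → R4 fires; Z=10 C=16 D=3
Draw 15: a1=10.880, a2=0.498, a3=1.790, a4=2.490, a5=3.930, a0=19.588; τ=−ln(0.4418)/19.588=0.042 → t=0.840 > T=0.81: stop.
C first becomes ≥ 14 when it reaches 14 at the event at t=0.650.

Threshold first reached at t = 0.650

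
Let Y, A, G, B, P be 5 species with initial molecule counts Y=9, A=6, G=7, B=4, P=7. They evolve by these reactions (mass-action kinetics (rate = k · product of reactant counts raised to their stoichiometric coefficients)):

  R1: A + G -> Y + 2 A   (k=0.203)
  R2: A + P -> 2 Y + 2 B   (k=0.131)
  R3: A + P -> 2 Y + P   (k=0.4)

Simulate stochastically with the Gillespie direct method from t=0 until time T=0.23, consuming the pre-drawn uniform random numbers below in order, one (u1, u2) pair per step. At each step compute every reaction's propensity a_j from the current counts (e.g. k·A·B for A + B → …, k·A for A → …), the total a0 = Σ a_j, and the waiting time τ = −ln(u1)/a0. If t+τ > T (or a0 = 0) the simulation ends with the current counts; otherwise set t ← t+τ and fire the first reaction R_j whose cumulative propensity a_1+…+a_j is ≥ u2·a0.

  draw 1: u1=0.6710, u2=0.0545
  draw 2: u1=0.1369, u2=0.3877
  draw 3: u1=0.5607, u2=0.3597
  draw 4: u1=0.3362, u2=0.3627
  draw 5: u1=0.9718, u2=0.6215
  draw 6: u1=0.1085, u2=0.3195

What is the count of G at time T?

G at T = 6

t=0.000: Y=9 A=6 G=7 B=4 P=7
Draw 1: a1=8.526, a2=5.502, a3=16.800, a0=30.828; τ=−ln(0.6710)/30.828=0.013 → t=0.013; u2·a0=0.0545·30.828=1.680 ≤ a1=8.526 → R1 fires; Y=10 A=7 G=6 B=4 P=7
Draw 2: a1=8.526, a2=6.419, a3=19.600, a0=34.545; τ=−ln(0.1369)/34.545=0.058 → t=0.071; u2·a0=0.3877·34.545=13.393; a1=8.526 < 13.393 ≤ a1+a2=14.945 → R2 fires; Y=12 A=6 G=6 B=6 P=6
Draw 3: a1=7.308, a2=4.716, a3=14.400, a0=26.424; τ=−ln(0.5607)/26.424=0.022 → t=0.092; u2·a0=0.3597·26.424=9.505; a1=7.308 < 9.505 ≤ a1+a2=12.024 → R2 fires; Y=14 A=5 G=6 B=8 P=5
Draw 4: a1=6.090, a2=3.275, a3=10.000, a0=19.365; τ=−ln(0.3362)/19.365=0.056 → t=0.149; u2·a0=0.3627·19.365=7.024; a1=6.090 < 7.024 ≤ a1+a2=9.365 → R2 fires; Y=16 A=4 G=6 B=10 P=4
Draw 5: a1=4.872, a2=2.096, a3=6.400, a0=13.368; τ=−ln(0.9718)/13.368=0.002 → t=0.151; u2·a0=0.6215·13.368=8.308; a1+a2=6.968 < 8.308 ≤ a1+…+a3=13.368 → R3 fires; Y=18 A=3 G=6 B=10 P=4
Draw 6: a1=3.654, a2=1.572, a3=4.800, a0=10.026; τ=−ln(0.1085)/10.026=0.222 → t=0.372 > T=0.23: stop.
Read off G at T=0.23: 6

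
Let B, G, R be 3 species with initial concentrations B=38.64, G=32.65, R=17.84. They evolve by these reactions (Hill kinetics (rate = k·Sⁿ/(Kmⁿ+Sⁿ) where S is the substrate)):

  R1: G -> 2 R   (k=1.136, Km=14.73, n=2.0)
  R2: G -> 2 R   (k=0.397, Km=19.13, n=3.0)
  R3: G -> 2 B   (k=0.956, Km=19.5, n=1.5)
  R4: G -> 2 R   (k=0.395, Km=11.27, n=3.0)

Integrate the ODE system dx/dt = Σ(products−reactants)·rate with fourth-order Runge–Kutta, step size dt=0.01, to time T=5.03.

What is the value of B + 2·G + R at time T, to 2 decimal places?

Check how each reaction changes W = B + 2·G + R (weight of products minus weight of reactants):
R1: G -> 2 R: (1·2) − (2·1) = 2 − 2 = 0
R2: G -> 2 R: (1·2) − (2·1) = 2 − 2 = 0
R3: G -> 2 B: (1·2) − (2·1) = 2 − 2 = 0
R4: G -> 2 R: (1·2) − (2·1) = 2 − 2 = 0
Every reaction leaves W unchanged, so W is conserved and no simulation is needed: W(T) = W(0) = 38.64 + 2·32.65 + 17.84 = 121.78

Value at T = 121.78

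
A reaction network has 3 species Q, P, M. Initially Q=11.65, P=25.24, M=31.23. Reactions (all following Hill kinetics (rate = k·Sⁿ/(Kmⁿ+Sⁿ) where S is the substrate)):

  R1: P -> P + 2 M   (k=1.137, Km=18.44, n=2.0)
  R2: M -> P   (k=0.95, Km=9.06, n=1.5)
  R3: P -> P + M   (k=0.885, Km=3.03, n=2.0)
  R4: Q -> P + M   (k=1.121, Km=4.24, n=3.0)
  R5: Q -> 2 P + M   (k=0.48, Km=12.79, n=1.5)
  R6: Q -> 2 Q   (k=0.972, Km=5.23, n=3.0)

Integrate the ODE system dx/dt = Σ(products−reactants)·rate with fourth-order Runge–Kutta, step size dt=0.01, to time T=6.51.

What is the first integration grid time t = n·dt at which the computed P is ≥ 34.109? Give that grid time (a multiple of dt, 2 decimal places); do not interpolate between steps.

Threshold first reached at t = 3.82

RK4 with dt=0.01: 651 steps to T=6.51. Trajectory (selected grid times):
t=0.00: Q=11.65 P=25.24 M=31.23
t=0.72: Q=11.36 P=26.92 M=33.28
t=1.45: Q=11.07 P=28.63 M=35.40
t=2.17: Q=10.79 P=30.30 M=37.51
t=2.89: Q=10.50 P=31.97 M=39.65
t=3.62: Q=10.22 P=33.66 M=41.84
t=3.81: Q=10.15 P=34.10 M=42.41
t=3.82: Q=10.14 P=34.12 M=42.44
t=4.34: Q=9.94 P=35.32 M=44.01
t=5.06: Q=9.66 P=36.97 M=46.20
t=5.79: Q=9.38 P=38.64 M=48.43
t=6.51: Q=9.11 P=40.27 M=50.64
P(3.81)=34.101 < 34.109 but P(3.82)=34.124 ≥ 34.109, so the first grid time is t=3.82.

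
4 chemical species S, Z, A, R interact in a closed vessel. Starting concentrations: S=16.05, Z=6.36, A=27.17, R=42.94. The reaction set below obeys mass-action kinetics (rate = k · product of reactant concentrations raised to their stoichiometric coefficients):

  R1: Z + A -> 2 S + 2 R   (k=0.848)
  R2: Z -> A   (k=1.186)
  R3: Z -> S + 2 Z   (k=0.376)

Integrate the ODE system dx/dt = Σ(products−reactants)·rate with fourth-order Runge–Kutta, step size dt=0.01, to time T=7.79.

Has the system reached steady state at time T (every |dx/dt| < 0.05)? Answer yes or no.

Steady state at T: yes

RK4 with dt=0.01: 779 steps to T=7.79. Trajectory (selected grid times):
t=0.00: S=16.05 Z=6.36 A=27.17 R=42.94
t=0.87: S=28.40 Z=0.00 A=21.41 R=55.18
t=1.73: S=28.40 Z=0.00 A=21.41 R=55.18
t=2.60: S=28.40 Z=0.00 A=21.41 R=55.18
t=3.46: S=28.40 Z=0.00 A=21.41 R=55.18
t=4.33: S=28.40 Z=0.00 A=21.41 R=55.18
t=5.19: S=28.40 Z=0.00 A=21.41 R=55.18
t=6.06: S=28.40 Z=0.00 A=21.41 R=55.18
t=6.92: S=28.40 Z=0.00 A=21.41 R=55.18
t=7.79: S=28.40 Z=0.00 A=21.41 R=55.18
Rates at T: R1=0.0000, R2=0.0000, R3=0.0000
dx/dt at T (Σ net stoichiometry × rate): S=+0.0000, Z=-0.0000, A=-0.0000, R=+0.0000
Largest |dx/dt| is |+0.0000| (S) < 0.05 → steady.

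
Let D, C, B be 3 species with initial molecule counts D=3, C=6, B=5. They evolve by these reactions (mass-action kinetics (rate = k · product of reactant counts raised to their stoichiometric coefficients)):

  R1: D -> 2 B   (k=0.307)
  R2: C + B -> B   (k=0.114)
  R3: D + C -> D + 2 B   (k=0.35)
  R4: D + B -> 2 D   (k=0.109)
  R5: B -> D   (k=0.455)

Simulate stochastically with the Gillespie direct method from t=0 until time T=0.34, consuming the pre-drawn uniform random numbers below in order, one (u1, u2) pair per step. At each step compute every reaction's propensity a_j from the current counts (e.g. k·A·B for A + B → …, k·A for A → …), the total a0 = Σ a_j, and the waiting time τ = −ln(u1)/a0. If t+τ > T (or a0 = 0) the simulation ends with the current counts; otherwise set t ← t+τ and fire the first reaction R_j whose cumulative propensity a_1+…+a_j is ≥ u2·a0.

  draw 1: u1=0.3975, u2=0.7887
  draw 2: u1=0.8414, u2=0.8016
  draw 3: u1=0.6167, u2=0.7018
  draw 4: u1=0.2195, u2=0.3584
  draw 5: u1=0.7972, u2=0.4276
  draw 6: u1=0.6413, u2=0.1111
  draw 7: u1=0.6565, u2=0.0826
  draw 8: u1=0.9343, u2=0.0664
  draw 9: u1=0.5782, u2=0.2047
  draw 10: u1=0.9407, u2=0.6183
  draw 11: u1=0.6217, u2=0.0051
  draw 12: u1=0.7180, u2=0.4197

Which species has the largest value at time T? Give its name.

Dominant species at T: B

t=0.000: D=3 C=6 B=5
Draw 1: a1=0.921, a2=3.420, a3=6.300, a4=1.635, a5=2.275, a0=14.551; τ=−ln(0.3975)/14.551=0.063 → t=0.063; u2·a0=0.7887·14.551=11.476; a1+…+a3=10.641 < 11.476 ≤ a1+…+a4=12.276 → R4 fires; D=4 C=6 B=4
Draw 2: a1=1.228, a2=2.736, a3=8.400, a4=1.744, a5=1.820, a0=15.928; τ=−ln(0.8414)/15.928=0.011 → t=0.074; u2·a0=0.8016·15.928=12.768; a1+…+a3=12.364 < 12.768 ≤ a1+…+a4=14.108 → R4 fires; D=5 C=6 B=3
Draw 3: a1=1.535, a2=2.052, a3=10.500, a4=1.635, a5=1.365, a0=17.087; τ=−ln(0.6167)/17.087=0.028 → t=0.103; u2·a0=0.7018·17.087=11.992; a1+a2=3.587 < 11.992 ≤ a1+…+a3=14.087 → R3 fires; D=5 C=5 B=5
Draw 4: a1=1.535, a2=2.850, a3=8.750, a4=2.725, a5=2.275, a0=18.135; τ=−ln(0.2195)/18.135=0.084 → t=0.186; u2·a0=0.3584·18.135=6.500; a1+a2=4.385 < 6.500 ≤ a1+…+a3=13.135 → R3 fires; D=5 C=4 B=7
Draw 5: a1=1.535, a2=3.192, a3=7.000, a4=3.815, a5=3.185, a0=18.727; τ=−ln(0.7972)/18.727=0.012 → t=0.198; u2·a0=0.4276·18.727=8.008; a1+a2=4.727 < 8.008 ≤ a1+…+a3=11.727 → R3 fires; D=5 C=3 B=9
Draw 6: a1=1.535, a2=3.078, a3=5.250, a4=4.905, a5=4.095, a0=18.863; τ=−ln(0.6413)/18.863=0.024 → t=0.222; u2·a0=0.1111·18.863=2.096; a1=1.535 < 2.096 ≤ a1+a2=4.613 → R2 fires; D=5 C=2 B=9
Draw 7: a1=1.535, a2=2.052, a3=3.500, a4=4.905, a5=4.095, a0=16.087; τ=−ln(0.6565)/16.087=0.026 → t=0.248; u2·a0=0.0826·16.087=1.329 ≤ a1=1.535 → R1 fires; D=4 C=2 B=11
Draw 8: a1=1.228, a2=2.508, a3=2.800, a4=4.796, a5=5.005, a0=16.337; τ=−ln(0.9343)/16.337=0.004 → t=0.252; u2·a0=0.0664·16.337=1.085 ≤ a1=1.228 → R1 fires; D=3 C=2 B=13
Draw 9: a1=0.921, a2=2.964, a3=2.100, a4=4.251, a5=5.915, a0=16.151; τ=−ln(0.5782)/16.151=0.034 → t=0.286; u2·a0=0.2047·16.151=3.306; a1=0.921 < 3.306 ≤ a1+a2=3.885 → R2 fires; D=3 C=1 B=13
Draw 10: a1=0.921, a2=1.482, a3=1.050, a4=4.251, a5=5.915, a0=13.619; τ=−ln(0.9407)/13.619=0.004 → t=0.291; u2·a0=0.6183·13.619=8.421; a1+…+a4=7.704 < 8.421 ≤ a1+…+a5=13.619 → R5 fires; D=4 C=1 B=12
Draw 11: a1=1.228, a2=1.368, a3=1.400, a4=5.232, a5=5.460, a0=14.688; τ=−ln(0.6217)/14.688=0.032 → t=0.323; u2·a0=0.0051·14.688=0.075 ≤ a1=1.228 → R1 fires; D=3 C=1 B=14
Draw 12: a1=0.921, a2=1.596, a3=1.050, a4=4.578, a5=6.370, a0=14.515; τ=−ln(0.7180)/14.515=0.023 → t=0.346 > T=0.34: stop.
At T=0.34: D=3 C=1 B=14; the largest is B.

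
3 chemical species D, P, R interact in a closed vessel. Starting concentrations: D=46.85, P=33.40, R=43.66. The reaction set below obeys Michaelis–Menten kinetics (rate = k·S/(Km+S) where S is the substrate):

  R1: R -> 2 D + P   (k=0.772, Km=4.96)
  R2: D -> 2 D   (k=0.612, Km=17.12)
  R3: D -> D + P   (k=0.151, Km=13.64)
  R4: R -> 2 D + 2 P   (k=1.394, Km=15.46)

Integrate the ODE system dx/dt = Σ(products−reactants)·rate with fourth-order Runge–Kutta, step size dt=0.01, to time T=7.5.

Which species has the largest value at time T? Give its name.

RK4 with dt=0.01: 750 steps to T=7.5. Trajectory (selected grid times):
t=0.00: D=46.85 P=33.40 R=43.66
t=0.83: D=50.08 P=35.77 R=42.23
t=1.67: D=53.33 P=38.16 R=40.80
t=2.50: D=56.52 P=40.50 R=39.40
t=3.33: D=59.71 P=42.82 R=38.00
t=4.17: D=62.91 P=45.16 R=36.60
t=5.00: D=66.05 P=47.44 R=35.23
t=5.83: D=69.18 P=49.70 R=33.87
t=6.67: D=72.32 P=51.97 R=32.51
t=7.50: D=75.40 P=54.19 R=31.17
At T=7.5: D=75.40 P=54.19 R=31.17; the largest is D.

Dominant species at T: D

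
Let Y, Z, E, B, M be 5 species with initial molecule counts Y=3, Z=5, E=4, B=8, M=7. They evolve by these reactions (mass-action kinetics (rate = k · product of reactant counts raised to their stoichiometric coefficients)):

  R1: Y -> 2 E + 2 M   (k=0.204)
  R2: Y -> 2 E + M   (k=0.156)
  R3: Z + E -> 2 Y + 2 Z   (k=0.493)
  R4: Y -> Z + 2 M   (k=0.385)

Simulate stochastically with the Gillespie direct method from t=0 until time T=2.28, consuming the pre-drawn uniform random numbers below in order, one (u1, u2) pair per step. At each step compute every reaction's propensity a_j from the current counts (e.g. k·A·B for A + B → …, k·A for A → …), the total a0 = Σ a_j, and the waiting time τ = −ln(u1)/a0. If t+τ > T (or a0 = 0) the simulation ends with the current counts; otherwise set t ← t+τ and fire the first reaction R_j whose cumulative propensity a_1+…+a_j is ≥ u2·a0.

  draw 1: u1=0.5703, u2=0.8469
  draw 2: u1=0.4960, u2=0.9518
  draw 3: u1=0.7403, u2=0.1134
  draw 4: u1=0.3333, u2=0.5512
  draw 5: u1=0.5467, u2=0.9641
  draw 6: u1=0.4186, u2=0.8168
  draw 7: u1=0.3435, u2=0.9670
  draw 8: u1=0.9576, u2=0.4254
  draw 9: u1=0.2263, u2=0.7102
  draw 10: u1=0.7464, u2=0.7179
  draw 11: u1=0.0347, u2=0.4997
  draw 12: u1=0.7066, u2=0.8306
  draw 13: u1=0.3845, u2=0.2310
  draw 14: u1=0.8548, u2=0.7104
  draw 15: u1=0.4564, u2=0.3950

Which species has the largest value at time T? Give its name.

Dominant species at T: M

t=0.000: Y=3 Z=5 E=4 B=8 M=7
Draw 1: a1=0.612, a2=0.468, a3=9.860, a4=1.155, a0=12.095; τ=−ln(0.5703)/12.095=0.046 → t=0.046; u2·a0=0.8469·12.095=10.243; a1+a2=1.080 < 10.243 ≤ a1+…+a3=10.940 → R3 fires; Y=5 Z=6 E=3 B=8 M=7
Draw 2: a1=1.020, a2=0.780, a3=8.874, a4=1.925, a0=12.599; τ=−ln(0.4960)/12.599=0.056 → t=0.102; u2·a0=0.9518·12.599=11.992; a1+…+a3=10.674 < 11.992 ≤ a1+…+a4=12.599 → R4 fires; Y=4 Z=7 E=3 B=8 M=9
Draw 3: a1=0.816, a2=0.624, a3=10.353, a4=1.540, a0=13.333; τ=−ln(0.7403)/13.333=0.023 → t=0.125; u2·a0=0.1134·13.333=1.512; a1+a2=1.440 < 1.512 ≤ a1+…+a3=11.793 → R3 fires; Y=6 Z=8 E=2 B=8 M=9
Draw 4: a1=1.224, a2=0.936, a3=7.888, a4=2.310, a0=12.358; τ=−ln(0.3333)/12.358=0.089 → t=0.214; u2·a0=0.5512·12.358=6.812; a1+a2=2.160 < 6.812 ≤ a1+…+a3=10.048 → R3 fires; Y=8 Z=9 E=1 B=8 M=9
Draw 5: a1=1.632, a2=1.248, a3=4.437, a4=3.080, a0=10.397; τ=−ln(0.5467)/10.397=0.058 → t=0.272; u2·a0=0.9641·10.397=10.024; a1+…+a3=7.317 < 10.024 ≤ a1+…+a4=10.397 → R4 fires; Y=7 Z=10 E=1 B=8 M=11
Draw 6: a1=1.428, a2=1.092, a3=4.930, a4=2.695, a0=10.145; τ=−ln(0.4186)/10.145=0.086 → t=0.357; u2·a0=0.8168·10.145=8.286; a1+…+a3=7.450 < 8.286 ≤ a1+…+a4=10.145 → R4 fires; Y=6 Z=11 E=1 B=8 M=13
Draw 7: a1=1.224, a2=0.936, a3=5.423, a4=2.310, a0=9.893; τ=−ln(0.3435)/9.893=0.108 → t=0.465; u2·a0=0.9670·9.893=9.567; a1+…+a3=7.583 < 9.567 ≤ a1+…+a4=9.893 → R4 fires; Y=5 Z=12 E=1 B=8 M=15
Draw 8: a1=1.020, a2=0.780, a3=5.916, a4=1.925, a0=9.641; τ=−ln(0.9576)/9.641=0.004 → t=0.470; u2·a0=0.4254·9.641=4.101; a1+a2=1.800 < 4.101 ≤ a1+…+a3=7.716 → R3 fires; Y=7 Z=13 E=0 B=8 M=15
Draw 9: a1=1.428, a2=1.092, a3=0.000, a4=2.695, a0=5.215; τ=−ln(0.2263)/5.215=0.285 → t=0.755; u2·a0=0.7102·5.215=3.704; a1+…+a3=2.520 < 3.704 ≤ a1+…+a4=5.215 → R4 fires; Y=6 Z=14 E=0 B=8 M=17
Draw 10: a1=1.224, a2=0.936, a3=0.000, a4=2.310, a0=4.470; τ=−ln(0.7464)/4.470=0.065 → t=0.820; u2·a0=0.7179·4.470=3.209; a1+…+a3=2.160 < 3.209 ≤ a1+…+a4=4.470 → R4 fires; Y=5 Z=15 E=0 B=8 M=19
Draw 11: a1=1.020, a2=0.780, a3=0.000, a4=1.925, a0=3.725; τ=−ln(0.0347)/3.725=0.902 → t=1.723; u2·a0=0.4997·3.725=1.861; a1+…+a3=1.800 < 1.861 ≤ a1+…+a4=3.725 → R4 fires; Y=4 Z=16 E=0 B=8 M=21
Draw 12: a1=0.816, a2=0.624, a3=0.000, a4=1.540, a0=2.980; τ=−ln(0.7066)/2.980=0.117 → t=1.839; u2·a0=0.8306·2.980=2.475; a1+…+a3=1.440 < 2.475 ≤ a1+…+a4=2.980 → R4 fires; Y=3 Z=17 E=0 B=8 M=23
Draw 13: a1=0.612, a2=0.468, a3=0.000, a4=1.155, a0=2.235; τ=−ln(0.3845)/2.235=0.428 → t=2.267; u2·a0=0.2310·2.235=0.516 ≤ a1=0.612 → R1 fires; Y=2 Z=17 E=2 B=8 M=25
Draw 14: a1=0.408, a2=0.312, a3=16.762, a4=0.770, a0=18.252; τ=−ln(0.8548)/18.252=0.009 → t=2.275; u2·a0=0.7104·18.252=12.966; a1+a2=0.720 < 12.966 ≤ a1+…+a3=17.482 → R3 fires; Y=4 Z=18 E=1 B=8 M=25
Draw 15: a1=0.816, a2=0.624, a3=8.874, a4=1.540, a0=11.854; τ=−ln(0.4564)/11.854=0.066 → t=2.342 > T=2.28: stop.
At T=2.28: Y=4 Z=18 E=1 B=8 M=25; the largest is M.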